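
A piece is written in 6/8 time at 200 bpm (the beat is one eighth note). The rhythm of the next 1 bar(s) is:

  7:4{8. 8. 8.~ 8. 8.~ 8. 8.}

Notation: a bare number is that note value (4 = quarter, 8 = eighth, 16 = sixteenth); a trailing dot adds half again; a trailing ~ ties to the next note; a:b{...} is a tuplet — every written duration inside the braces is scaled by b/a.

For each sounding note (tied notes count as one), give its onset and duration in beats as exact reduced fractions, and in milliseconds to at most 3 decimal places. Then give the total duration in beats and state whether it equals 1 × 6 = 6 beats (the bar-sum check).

1) 0.0ms=0b +257.143ms=6/7b
2) 257.143ms=6/7b +257.143ms=6/7b
3) 514.286ms=12/7b +514.286ms=12/7b
4) 1028.571ms=24/7b +514.286ms=12/7b
5) 1542.857ms=36/7b +257.143ms=6/7b
Σ=6b of 6 (200bpm 6/8) — PASS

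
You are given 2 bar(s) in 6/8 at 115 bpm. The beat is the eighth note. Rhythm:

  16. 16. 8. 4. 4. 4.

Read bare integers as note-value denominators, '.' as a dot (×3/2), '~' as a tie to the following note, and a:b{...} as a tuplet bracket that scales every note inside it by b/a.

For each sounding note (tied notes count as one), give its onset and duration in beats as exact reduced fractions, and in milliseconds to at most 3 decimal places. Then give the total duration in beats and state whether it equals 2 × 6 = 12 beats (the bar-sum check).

1) 0.0ms=0b +391.304ms=3/4b
2) 391.304ms=3/4b +391.304ms=3/4b
3) 782.609ms=3/2b +782.609ms=3/2b
4) 1565.217ms=3b +1565.217ms=3b
5) 3130.435ms=6b +1565.217ms=3b
6) 4695.652ms=9b +1565.217ms=3b
Σ=12b of 12 (115bpm 6/8) — PASS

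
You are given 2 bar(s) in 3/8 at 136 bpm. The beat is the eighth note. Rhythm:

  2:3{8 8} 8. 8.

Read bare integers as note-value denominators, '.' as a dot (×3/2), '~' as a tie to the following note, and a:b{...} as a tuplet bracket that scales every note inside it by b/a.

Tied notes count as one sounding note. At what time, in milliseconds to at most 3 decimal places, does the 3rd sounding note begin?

note 3 onset = 3b = 1323.529ms

1. 0.0ms @ 0 + 661.765ms (3/2)
2. 661.765ms @ 3/2 + 661.765ms (3/2)
3. 1323.529ms @ 3 + 661.765ms (3/2)
4. 1985.294ms @ 9/2 + 661.765ms (3/2)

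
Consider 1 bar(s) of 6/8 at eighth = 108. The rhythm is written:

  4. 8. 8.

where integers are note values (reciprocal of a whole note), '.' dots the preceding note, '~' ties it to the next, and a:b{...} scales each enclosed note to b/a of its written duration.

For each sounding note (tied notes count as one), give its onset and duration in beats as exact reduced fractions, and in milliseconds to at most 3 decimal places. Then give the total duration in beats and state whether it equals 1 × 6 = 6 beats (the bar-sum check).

1) 0.0ms=0b +1666.667ms=3b
2) 1666.667ms=3b +833.333ms=3/2b
3) 2500.0ms=9/2b +833.333ms=3/2b
Σ=6b of 6 (108bpm 6/8) — PASS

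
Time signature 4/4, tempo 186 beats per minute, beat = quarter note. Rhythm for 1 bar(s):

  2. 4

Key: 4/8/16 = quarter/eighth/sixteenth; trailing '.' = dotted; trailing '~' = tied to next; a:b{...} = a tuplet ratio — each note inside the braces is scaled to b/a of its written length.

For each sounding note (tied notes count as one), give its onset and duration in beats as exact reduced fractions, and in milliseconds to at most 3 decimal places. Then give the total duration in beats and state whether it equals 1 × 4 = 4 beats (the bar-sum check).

1) 0.0ms=0b +967.742ms=3b
2) 967.742ms=3b +322.581ms=1b
Σ=4b of 4 (186bpm 4/4) — PASS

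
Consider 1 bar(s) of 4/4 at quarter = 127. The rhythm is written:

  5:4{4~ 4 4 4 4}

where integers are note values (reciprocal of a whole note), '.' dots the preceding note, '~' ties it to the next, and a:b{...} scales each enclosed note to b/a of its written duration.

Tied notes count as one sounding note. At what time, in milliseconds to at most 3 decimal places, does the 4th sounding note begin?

1. 0.0ms @ 0 + 755.906ms (8/5)
2. 755.906ms @ 8/5 + 377.953ms (4/5)
3. 1133.858ms @ 12/5 + 377.953ms (4/5)
4. 1511.811ms @ 16/5 + 377.953ms (4/5)

note 4 onset = 16/5b = 1511.811ms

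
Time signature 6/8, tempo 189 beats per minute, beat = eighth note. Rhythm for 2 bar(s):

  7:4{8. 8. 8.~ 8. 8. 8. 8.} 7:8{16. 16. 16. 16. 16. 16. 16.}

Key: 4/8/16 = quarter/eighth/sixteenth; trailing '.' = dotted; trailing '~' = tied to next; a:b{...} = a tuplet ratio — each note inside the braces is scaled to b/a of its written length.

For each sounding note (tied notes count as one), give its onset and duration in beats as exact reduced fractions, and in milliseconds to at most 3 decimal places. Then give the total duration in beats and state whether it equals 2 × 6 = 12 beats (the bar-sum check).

1) 0.0ms=0b +272.109ms=6/7b
2) 272.109ms=6/7b +272.109ms=6/7b
3) 544.218ms=12/7b +544.218ms=12/7b
4) 1088.435ms=24/7b +272.109ms=6/7b
5) 1360.544ms=30/7b +272.109ms=6/7b
6) 1632.653ms=36/7b +272.109ms=6/7b
7) 1904.762ms=6b +272.109ms=6/7b
8) 2176.871ms=48/7b +272.109ms=6/7b
9) 2448.98ms=54/7b +272.109ms=6/7b
10) 2721.088ms=60/7b +272.109ms=6/7b
11) 2993.197ms=66/7b +272.109ms=6/7b
12) 3265.306ms=72/7b +272.109ms=6/7b
13) 3537.415ms=78/7b +272.109ms=6/7b
Σ=12b of 12 (189bpm 6/8) — PASS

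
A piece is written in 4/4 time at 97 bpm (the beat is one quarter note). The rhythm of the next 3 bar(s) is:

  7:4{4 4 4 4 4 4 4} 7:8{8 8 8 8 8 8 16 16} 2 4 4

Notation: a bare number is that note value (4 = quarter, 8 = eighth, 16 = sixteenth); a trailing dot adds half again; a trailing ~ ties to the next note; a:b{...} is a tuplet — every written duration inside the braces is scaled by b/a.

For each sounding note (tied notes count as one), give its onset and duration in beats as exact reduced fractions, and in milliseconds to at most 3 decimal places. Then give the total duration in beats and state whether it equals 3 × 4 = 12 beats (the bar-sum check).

1) 0.0ms=0b +353.461ms=4/7b
2) 353.461ms=4/7b +353.461ms=4/7b
3) 706.922ms=8/7b +353.461ms=4/7b
4) 1060.383ms=12/7b +353.461ms=4/7b
5) 1413.844ms=16/7b +353.461ms=4/7b
6) 1767.305ms=20/7b +353.461ms=4/7b
7) 2120.766ms=24/7b +353.461ms=4/7b
8) 2474.227ms=4b +353.461ms=4/7b
9) 2827.688ms=32/7b +353.461ms=4/7b
10) 3181.149ms=36/7b +353.461ms=4/7b
11) 3534.61ms=40/7b +353.461ms=4/7b
12) 3888.071ms=44/7b +353.461ms=4/7b
13) 4241.532ms=48/7b +353.461ms=4/7b
14) 4594.993ms=52/7b +176.73ms=2/7b
15) 4771.723ms=54/7b +176.73ms=2/7b
16) 4948.454ms=8b +1237.113ms=2b
17) 6185.567ms=10b +618.557ms=1b
18) 6804.124ms=11b +618.557ms=1b
Σ=12b of 12 (97bpm 4/4) — PASS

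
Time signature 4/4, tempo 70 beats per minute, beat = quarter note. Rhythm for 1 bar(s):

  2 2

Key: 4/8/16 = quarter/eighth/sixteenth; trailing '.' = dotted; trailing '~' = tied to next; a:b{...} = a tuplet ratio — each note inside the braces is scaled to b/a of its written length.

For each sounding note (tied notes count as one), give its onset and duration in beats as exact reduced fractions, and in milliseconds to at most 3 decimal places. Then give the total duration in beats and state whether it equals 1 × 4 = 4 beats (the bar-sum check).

1) 0.0ms=0b +1714.286ms=2b
2) 1714.286ms=2b +1714.286ms=2b
Σ=4b of 4 (70bpm 4/4) — PASS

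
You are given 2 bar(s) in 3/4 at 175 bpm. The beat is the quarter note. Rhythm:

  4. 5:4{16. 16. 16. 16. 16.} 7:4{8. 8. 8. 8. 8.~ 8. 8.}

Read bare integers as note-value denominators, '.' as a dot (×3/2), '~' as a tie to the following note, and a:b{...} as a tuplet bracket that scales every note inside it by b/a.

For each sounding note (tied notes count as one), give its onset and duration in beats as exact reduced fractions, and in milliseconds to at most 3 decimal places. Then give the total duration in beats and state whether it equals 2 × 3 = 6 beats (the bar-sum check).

1) 0.0ms=0b +514.286ms=3/2b
2) 514.286ms=3/2b +102.857ms=3/10b
3) 617.143ms=9/5b +102.857ms=3/10b
4) 720.0ms=21/10b +102.857ms=3/10b
5) 822.857ms=12/5b +102.857ms=3/10b
6) 925.714ms=27/10b +102.857ms=3/10b
7) 1028.571ms=3b +146.939ms=3/7b
8) 1175.51ms=24/7b +146.939ms=3/7b
9) 1322.449ms=27/7b +146.939ms=3/7b
10) 1469.388ms=30/7b +146.939ms=3/7b
11) 1616.327ms=33/7b +293.878ms=6/7b
12) 1910.204ms=39/7b +146.939ms=3/7b
Σ=6b of 6 (175bpm 3/4) — PASS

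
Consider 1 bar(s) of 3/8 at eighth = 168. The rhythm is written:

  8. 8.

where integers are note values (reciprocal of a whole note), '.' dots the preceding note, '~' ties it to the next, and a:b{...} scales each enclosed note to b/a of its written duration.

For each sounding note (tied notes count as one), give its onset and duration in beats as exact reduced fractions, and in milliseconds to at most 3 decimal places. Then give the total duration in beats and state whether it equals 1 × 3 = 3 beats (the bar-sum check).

1) 0.0ms=0b +535.714ms=3/2b
2) 535.714ms=3/2b +535.714ms=3/2b
Σ=3b of 3 (168bpm 3/8) — PASS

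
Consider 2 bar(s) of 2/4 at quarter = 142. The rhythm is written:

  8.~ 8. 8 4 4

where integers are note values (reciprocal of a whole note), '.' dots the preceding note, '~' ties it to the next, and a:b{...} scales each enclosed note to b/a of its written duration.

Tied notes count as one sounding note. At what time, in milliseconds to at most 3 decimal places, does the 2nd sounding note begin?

note 2 onset = 3/2b = 633.803ms

1. 0.0ms @ 0 + 633.803ms (3/2)
2. 633.803ms @ 3/2 + 211.268ms (1/2)
3. 845.07ms @ 2 + 422.535ms (1)
4. 1267.606ms @ 3 + 422.535ms (1)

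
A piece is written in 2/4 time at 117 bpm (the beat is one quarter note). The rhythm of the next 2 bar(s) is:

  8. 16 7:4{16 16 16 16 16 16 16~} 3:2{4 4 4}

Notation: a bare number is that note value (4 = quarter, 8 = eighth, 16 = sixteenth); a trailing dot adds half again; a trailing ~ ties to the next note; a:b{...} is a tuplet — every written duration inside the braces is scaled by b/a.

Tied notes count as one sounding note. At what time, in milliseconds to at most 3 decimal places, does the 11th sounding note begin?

1. 0.0ms @ 0 + 384.615ms (3/4)
2. 384.615ms @ 3/4 + 128.205ms (1/4)
3. 512.821ms @ 1 + 73.26ms (1/7)
4. 586.081ms @ 8/7 + 73.26ms (1/7)
5. 659.341ms @ 9/7 + 73.26ms (1/7)
6. 732.601ms @ 10/7 + 73.26ms (1/7)
7. 805.861ms @ 11/7 + 73.26ms (1/7)
8. 879.121ms @ 12/7 + 73.26ms (1/7)
9. 952.381ms @ 13/7 + 415.14ms (17/21)
10. 1367.521ms @ 8/3 + 341.88ms (2/3)
11. 1709.402ms @ 10/3 + 341.88ms (2/3)

note 11 onset = 10/3b = 1709.402ms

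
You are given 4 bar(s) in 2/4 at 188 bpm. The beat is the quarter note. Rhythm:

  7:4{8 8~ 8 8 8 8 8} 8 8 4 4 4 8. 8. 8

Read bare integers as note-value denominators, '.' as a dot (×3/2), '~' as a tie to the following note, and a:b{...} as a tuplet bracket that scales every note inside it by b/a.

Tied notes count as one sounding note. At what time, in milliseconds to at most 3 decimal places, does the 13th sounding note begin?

1. 0.0ms @ 0 + 91.185ms (2/7)
2. 91.185ms @ 2/7 + 182.371ms (4/7)
3. 273.556ms @ 6/7 + 91.185ms (2/7)
4. 364.742ms @ 8/7 + 91.185ms (2/7)
5. 455.927ms @ 10/7 + 91.185ms (2/7)
6. 547.112ms @ 12/7 + 91.185ms (2/7)
7. 638.298ms @ 2 + 159.574ms (1/2)
8. 797.872ms @ 5/2 + 159.574ms (1/2)
9. 957.447ms @ 3 + 319.149ms (1)
10. 1276.596ms @ 4 + 319.149ms (1)
11. 1595.745ms @ 5 + 319.149ms (1)
12. 1914.894ms @ 6 + 239.362ms (3/4)
13. 2154.255ms @ 27/4 + 239.362ms (3/4)
14. 2393.617ms @ 15/2 + 159.574ms (1/2)

note 13 onset = 27/4b = 2154.255ms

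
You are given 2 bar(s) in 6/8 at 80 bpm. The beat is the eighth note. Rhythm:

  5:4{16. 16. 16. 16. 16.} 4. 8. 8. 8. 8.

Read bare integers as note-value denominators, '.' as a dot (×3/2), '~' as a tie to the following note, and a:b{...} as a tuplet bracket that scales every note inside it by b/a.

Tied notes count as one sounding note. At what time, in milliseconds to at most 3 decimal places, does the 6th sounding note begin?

1. 0.0ms @ 0 + 450.0ms (3/5)
2. 450.0ms @ 3/5 + 450.0ms (3/5)
3. 900.0ms @ 6/5 + 450.0ms (3/5)
4. 1350.0ms @ 9/5 + 450.0ms (3/5)
5. 1800.0ms @ 12/5 + 450.0ms (3/5)
6. 2250.0ms @ 3 + 2250.0ms (3)
7. 4500.0ms @ 6 + 1125.0ms (3/2)
8. 5625.0ms @ 15/2 + 1125.0ms (3/2)
9. 6750.0ms @ 9 + 1125.0ms (3/2)
10. 7875.0ms @ 21/2 + 1125.0ms (3/2)

note 6 onset = 3b = 2250.0ms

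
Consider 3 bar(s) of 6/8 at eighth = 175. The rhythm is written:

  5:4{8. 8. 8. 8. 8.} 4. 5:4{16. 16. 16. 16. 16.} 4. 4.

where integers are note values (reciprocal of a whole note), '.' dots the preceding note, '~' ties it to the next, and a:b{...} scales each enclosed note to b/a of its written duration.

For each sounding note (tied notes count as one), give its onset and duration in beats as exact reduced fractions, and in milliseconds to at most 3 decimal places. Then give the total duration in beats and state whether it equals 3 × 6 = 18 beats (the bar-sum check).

1) 0.0ms=0b +411.429ms=6/5b
2) 411.429ms=6/5b +411.429ms=6/5b
3) 822.857ms=12/5b +411.429ms=6/5b
4) 1234.286ms=18/5b +411.429ms=6/5b
5) 1645.714ms=24/5b +411.429ms=6/5b
6) 2057.143ms=6b +1028.571ms=3b
7) 3085.714ms=9b +205.714ms=3/5b
8) 3291.429ms=48/5b +205.714ms=3/5b
9) 3497.143ms=51/5b +205.714ms=3/5b
10) 3702.857ms=54/5b +205.714ms=3/5b
11) 3908.571ms=57/5b +205.714ms=3/5b
12) 4114.286ms=12b +1028.571ms=3b
13) 5142.857ms=15b +1028.571ms=3b
Σ=18b of 18 (175bpm 6/8) — PASS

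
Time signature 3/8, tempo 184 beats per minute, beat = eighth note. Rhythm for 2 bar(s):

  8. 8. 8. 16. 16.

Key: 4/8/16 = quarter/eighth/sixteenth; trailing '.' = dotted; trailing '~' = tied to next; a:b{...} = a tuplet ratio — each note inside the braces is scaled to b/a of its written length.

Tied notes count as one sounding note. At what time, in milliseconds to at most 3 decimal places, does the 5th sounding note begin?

1. 0.0ms @ 0 + 489.13ms (3/2)
2. 489.13ms @ 3/2 + 489.13ms (3/2)
3. 978.261ms @ 3 + 489.13ms (3/2)
4. 1467.391ms @ 9/2 + 244.565ms (3/4)
5. 1711.957ms @ 21/4 + 244.565ms (3/4)

note 5 onset = 21/4b = 1711.957ms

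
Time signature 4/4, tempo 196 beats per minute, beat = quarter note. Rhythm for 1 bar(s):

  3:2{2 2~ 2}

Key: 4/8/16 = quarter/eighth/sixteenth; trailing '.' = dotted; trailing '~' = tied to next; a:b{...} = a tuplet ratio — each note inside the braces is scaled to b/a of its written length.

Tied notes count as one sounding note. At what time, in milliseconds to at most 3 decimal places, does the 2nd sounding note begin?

note 2 onset = 4/3b = 408.163ms

1. 0.0ms @ 0 + 408.163ms (4/3)
2. 408.163ms @ 4/3 + 816.327ms (8/3)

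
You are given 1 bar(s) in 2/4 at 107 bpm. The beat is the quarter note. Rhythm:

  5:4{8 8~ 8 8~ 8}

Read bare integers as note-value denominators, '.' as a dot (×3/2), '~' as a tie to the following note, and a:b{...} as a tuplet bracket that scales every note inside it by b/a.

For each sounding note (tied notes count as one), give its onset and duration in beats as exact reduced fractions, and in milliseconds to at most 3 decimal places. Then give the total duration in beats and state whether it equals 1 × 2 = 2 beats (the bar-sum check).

1) 0.0ms=0b +224.299ms=2/5b
2) 224.299ms=2/5b +448.598ms=4/5b
3) 672.897ms=6/5b +448.598ms=4/5b
Σ=2b of 2 (107bpm 2/4) — PASS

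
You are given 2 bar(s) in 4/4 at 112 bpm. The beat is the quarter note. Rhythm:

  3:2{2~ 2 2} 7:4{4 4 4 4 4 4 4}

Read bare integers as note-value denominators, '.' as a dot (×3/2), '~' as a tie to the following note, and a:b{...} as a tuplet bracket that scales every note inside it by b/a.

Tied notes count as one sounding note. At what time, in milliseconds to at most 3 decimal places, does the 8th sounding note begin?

1. 0.0ms @ 0 + 1428.571ms (8/3)
2. 1428.571ms @ 8/3 + 714.286ms (4/3)
3. 2142.857ms @ 4 + 306.122ms (4/7)
4. 2448.98ms @ 32/7 + 306.122ms (4/7)
5. 2755.102ms @ 36/7 + 306.122ms (4/7)
6. 3061.224ms @ 40/7 + 306.122ms (4/7)
7. 3367.347ms @ 44/7 + 306.122ms (4/7)
8. 3673.469ms @ 48/7 + 306.122ms (4/7)
9. 3979.592ms @ 52/7 + 306.122ms (4/7)

note 8 onset = 48/7b = 3673.469ms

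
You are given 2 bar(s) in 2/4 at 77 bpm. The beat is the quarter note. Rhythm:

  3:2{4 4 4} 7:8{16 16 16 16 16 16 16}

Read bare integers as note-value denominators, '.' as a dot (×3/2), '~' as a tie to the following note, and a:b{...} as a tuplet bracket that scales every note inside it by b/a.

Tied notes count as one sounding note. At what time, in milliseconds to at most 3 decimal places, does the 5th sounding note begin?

1. 0.0ms @ 0 + 519.481ms (2/3)
2. 519.481ms @ 2/3 + 519.481ms (2/3)
3. 1038.961ms @ 4/3 + 519.481ms (2/3)
4. 1558.442ms @ 2 + 222.635ms (2/7)
5. 1781.076ms @ 16/7 + 222.635ms (2/7)
6. 2003.711ms @ 18/7 + 222.635ms (2/7)
7. 2226.345ms @ 20/7 + 222.635ms (2/7)
8. 2448.98ms @ 22/7 + 222.635ms (2/7)
9. 2671.614ms @ 24/7 + 222.635ms (2/7)
10. 2894.249ms @ 26/7 + 222.635ms (2/7)

note 5 onset = 16/7b = 1781.076ms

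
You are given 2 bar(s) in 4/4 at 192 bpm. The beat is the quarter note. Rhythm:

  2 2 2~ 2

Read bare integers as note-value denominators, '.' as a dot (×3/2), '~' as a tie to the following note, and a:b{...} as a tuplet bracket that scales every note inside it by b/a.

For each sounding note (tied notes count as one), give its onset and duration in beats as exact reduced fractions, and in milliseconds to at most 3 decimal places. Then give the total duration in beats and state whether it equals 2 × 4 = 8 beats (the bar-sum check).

1) 0.0ms=0b +625.0ms=2b
2) 625.0ms=2b +625.0ms=2b
3) 1250.0ms=4b +1250.0ms=4b
Σ=8b of 8 (192bpm 4/4) — PASS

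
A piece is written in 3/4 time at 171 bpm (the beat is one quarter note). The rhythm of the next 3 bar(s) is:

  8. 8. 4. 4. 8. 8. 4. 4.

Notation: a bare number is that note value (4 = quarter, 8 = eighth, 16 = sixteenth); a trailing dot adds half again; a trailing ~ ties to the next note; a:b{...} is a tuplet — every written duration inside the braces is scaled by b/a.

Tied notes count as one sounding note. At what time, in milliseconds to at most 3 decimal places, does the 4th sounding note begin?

1. 0.0ms @ 0 + 263.158ms (3/4)
2. 263.158ms @ 3/4 + 263.158ms (3/4)
3. 526.316ms @ 3/2 + 526.316ms (3/2)
4. 1052.632ms @ 3 + 526.316ms (3/2)
5. 1578.947ms @ 9/2 + 263.158ms (3/4)
6. 1842.105ms @ 21/4 + 263.158ms (3/4)
7. 2105.263ms @ 6 + 526.316ms (3/2)
8. 2631.579ms @ 15/2 + 526.316ms (3/2)

note 4 onset = 3b = 1052.632ms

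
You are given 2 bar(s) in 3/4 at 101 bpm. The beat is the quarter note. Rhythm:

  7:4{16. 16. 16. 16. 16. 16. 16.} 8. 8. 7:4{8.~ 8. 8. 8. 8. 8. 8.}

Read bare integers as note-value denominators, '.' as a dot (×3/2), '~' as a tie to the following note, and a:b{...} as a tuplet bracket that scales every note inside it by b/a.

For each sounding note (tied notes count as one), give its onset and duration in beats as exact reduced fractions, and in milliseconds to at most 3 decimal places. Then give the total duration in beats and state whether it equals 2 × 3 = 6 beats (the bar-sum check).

1) 0.0ms=0b +127.298ms=3/14b
2) 127.298ms=3/14b +127.298ms=3/14b
3) 254.597ms=3/7b +127.298ms=3/14b
4) 381.895ms=9/14b +127.298ms=3/14b
5) 509.194ms=6/7b +127.298ms=3/14b
6) 636.492ms=15/14b +127.298ms=3/14b
7) 763.791ms=9/7b +127.298ms=3/14b
8) 891.089ms=3/2b +445.545ms=3/4b
9) 1336.634ms=9/4b +445.545ms=3/4b
10) 1782.178ms=3b +509.194ms=6/7b
11) 2291.372ms=27/7b +254.597ms=3/7b
12) 2545.969ms=30/7b +254.597ms=3/7b
13) 2800.566ms=33/7b +254.597ms=3/7b
14) 3055.163ms=36/7b +254.597ms=3/7b
15) 3309.76ms=39/7b +254.597ms=3/7b
Σ=6b of 6 (101bpm 3/4) — PASS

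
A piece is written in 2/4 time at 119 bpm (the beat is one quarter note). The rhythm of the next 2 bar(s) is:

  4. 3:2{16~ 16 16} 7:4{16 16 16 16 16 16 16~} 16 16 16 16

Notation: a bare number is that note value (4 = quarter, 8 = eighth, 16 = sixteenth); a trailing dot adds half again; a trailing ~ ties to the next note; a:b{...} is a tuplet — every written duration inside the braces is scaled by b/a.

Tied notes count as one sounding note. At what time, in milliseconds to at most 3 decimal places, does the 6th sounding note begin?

note 6 onset = 16/7b = 1152.461ms

1. 0.0ms @ 0 + 756.303ms (3/2)
2. 756.303ms @ 3/2 + 168.067ms (1/3)
3. 924.37ms @ 11/6 + 84.034ms (1/6)
4. 1008.403ms @ 2 + 72.029ms (1/7)
5. 1080.432ms @ 15/7 + 72.029ms (1/7)
6. 1152.461ms @ 16/7 + 72.029ms (1/7)
7. 1224.49ms @ 17/7 + 72.029ms (1/7)
8. 1296.519ms @ 18/7 + 72.029ms (1/7)
9. 1368.547ms @ 19/7 + 72.029ms (1/7)
10. 1440.576ms @ 20/7 + 198.079ms (11/28)
11. 1638.655ms @ 13/4 + 126.05ms (1/4)
12. 1764.706ms @ 7/2 + 126.05ms (1/4)
13. 1890.756ms @ 15/4 + 126.05ms (1/4)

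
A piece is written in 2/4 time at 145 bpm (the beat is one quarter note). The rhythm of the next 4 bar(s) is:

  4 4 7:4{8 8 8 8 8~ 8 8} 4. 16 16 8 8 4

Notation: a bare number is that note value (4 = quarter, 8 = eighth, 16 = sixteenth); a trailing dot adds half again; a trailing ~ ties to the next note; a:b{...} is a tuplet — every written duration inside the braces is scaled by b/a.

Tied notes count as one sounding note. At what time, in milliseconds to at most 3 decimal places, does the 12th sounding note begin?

note 12 onset = 6b = 2482.759ms

1. 0.0ms @ 0 + 413.793ms (1)
2. 413.793ms @ 1 + 413.793ms (1)
3. 827.586ms @ 2 + 118.227ms (2/7)
4. 945.813ms @ 16/7 + 118.227ms (2/7)
5. 1064.039ms @ 18/7 + 118.227ms (2/7)
6. 1182.266ms @ 20/7 + 118.227ms (2/7)
7. 1300.493ms @ 22/7 + 236.453ms (4/7)
8. 1536.946ms @ 26/7 + 118.227ms (2/7)
9. 1655.172ms @ 4 + 620.69ms (3/2)
10. 2275.862ms @ 11/2 + 103.448ms (1/4)
11. 2379.31ms @ 23/4 + 103.448ms (1/4)
12. 2482.759ms @ 6 + 206.897ms (1/2)
13. 2689.655ms @ 13/2 + 206.897ms (1/2)
14. 2896.552ms @ 7 + 413.793ms (1)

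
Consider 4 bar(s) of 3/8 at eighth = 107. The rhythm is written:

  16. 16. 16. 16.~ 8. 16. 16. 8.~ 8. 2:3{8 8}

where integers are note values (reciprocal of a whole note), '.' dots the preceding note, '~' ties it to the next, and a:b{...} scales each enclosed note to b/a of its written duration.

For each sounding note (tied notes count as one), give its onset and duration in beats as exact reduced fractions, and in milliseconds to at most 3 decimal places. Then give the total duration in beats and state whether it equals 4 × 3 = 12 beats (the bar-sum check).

1) 0.0ms=0b +420.561ms=3/4b
2) 420.561ms=3/4b +420.561ms=3/4b
3) 841.121ms=3/2b +420.561ms=3/4b
4) 1261.682ms=9/4b +1261.682ms=9/4b
5) 2523.364ms=9/2b +420.561ms=3/4b
6) 2943.925ms=21/4b +420.561ms=3/4b
7) 3364.486ms=6b +1682.243ms=3b
8) 5046.729ms=9b +841.121ms=3/2b
9) 5887.85ms=21/2b +841.121ms=3/2b
Σ=12b of 12 (107bpm 3/8) — PASS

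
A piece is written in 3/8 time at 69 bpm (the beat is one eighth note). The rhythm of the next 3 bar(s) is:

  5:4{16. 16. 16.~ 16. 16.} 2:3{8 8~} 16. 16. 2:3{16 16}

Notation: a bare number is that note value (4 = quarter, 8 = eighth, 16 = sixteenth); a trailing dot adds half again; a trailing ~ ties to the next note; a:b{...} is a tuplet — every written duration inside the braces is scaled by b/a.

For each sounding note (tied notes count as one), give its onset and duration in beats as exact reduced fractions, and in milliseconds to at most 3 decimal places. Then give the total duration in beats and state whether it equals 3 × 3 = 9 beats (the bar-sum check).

1) 0.0ms=0b +521.739ms=3/5b
2) 521.739ms=3/5b +521.739ms=3/5b
3) 1043.478ms=6/5b +1043.478ms=6/5b
4) 2086.957ms=12/5b +521.739ms=3/5b
5) 2608.696ms=3b +1304.348ms=3/2b
6) 3913.043ms=9/2b +1956.522ms=9/4b
7) 5869.565ms=27/4b +652.174ms=3/4b
8) 6521.739ms=15/2b +652.174ms=3/4b
9) 7173.913ms=33/4b +652.174ms=3/4b
Σ=9b of 9 (69bpm 3/8) — PASS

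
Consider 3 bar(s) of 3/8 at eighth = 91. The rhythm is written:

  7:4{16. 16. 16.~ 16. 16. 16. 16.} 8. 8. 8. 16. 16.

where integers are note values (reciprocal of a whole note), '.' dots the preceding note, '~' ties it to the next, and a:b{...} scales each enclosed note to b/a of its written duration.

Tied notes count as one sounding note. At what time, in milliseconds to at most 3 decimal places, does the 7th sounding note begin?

1. 0.0ms @ 0 + 282.575ms (3/7)
2. 282.575ms @ 3/7 + 282.575ms (3/7)
3. 565.149ms @ 6/7 + 565.149ms (6/7)
4. 1130.298ms @ 12/7 + 282.575ms (3/7)
5. 1412.873ms @ 15/7 + 282.575ms (3/7)
6. 1695.447ms @ 18/7 + 282.575ms (3/7)
7. 1978.022ms @ 3 + 989.011ms (3/2)
8. 2967.033ms @ 9/2 + 989.011ms (3/2)
9. 3956.044ms @ 6 + 989.011ms (3/2)
10. 4945.055ms @ 15/2 + 494.505ms (3/4)
11. 5439.56ms @ 33/4 + 494.505ms (3/4)

note 7 onset = 3b = 1978.022ms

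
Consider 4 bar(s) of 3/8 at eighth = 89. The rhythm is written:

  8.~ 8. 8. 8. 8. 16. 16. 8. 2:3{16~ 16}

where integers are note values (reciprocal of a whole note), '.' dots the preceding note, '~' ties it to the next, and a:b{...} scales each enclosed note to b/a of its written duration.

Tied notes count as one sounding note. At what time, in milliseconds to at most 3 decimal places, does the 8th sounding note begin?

note 8 onset = 21/2b = 7078.652ms

1. 0.0ms @ 0 + 2022.472ms (3)
2. 2022.472ms @ 3 + 1011.236ms (3/2)
3. 3033.708ms @ 9/2 + 1011.236ms (3/2)
4. 4044.944ms @ 6 + 1011.236ms (3/2)
5. 5056.18ms @ 15/2 + 505.618ms (3/4)
6. 5561.798ms @ 33/4 + 505.618ms (3/4)
7. 6067.416ms @ 9 + 1011.236ms (3/2)
8. 7078.652ms @ 21/2 + 1011.236ms (3/2)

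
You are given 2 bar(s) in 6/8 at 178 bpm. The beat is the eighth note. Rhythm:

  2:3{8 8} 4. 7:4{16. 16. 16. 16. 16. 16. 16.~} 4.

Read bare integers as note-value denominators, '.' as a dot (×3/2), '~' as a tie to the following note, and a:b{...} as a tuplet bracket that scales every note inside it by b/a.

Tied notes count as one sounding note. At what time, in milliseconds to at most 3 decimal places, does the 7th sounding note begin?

1. 0.0ms @ 0 + 505.618ms (3/2)
2. 505.618ms @ 3/2 + 505.618ms (3/2)
3. 1011.236ms @ 3 + 1011.236ms (3)
4. 2022.472ms @ 6 + 144.462ms (3/7)
5. 2166.934ms @ 45/7 + 144.462ms (3/7)
6. 2311.396ms @ 48/7 + 144.462ms (3/7)
7. 2455.859ms @ 51/7 + 144.462ms (3/7)
8. 2600.321ms @ 54/7 + 144.462ms (3/7)
9. 2744.783ms @ 57/7 + 144.462ms (3/7)
10. 2889.246ms @ 60/7 + 1155.698ms (24/7)

note 7 onset = 51/7b = 2455.859ms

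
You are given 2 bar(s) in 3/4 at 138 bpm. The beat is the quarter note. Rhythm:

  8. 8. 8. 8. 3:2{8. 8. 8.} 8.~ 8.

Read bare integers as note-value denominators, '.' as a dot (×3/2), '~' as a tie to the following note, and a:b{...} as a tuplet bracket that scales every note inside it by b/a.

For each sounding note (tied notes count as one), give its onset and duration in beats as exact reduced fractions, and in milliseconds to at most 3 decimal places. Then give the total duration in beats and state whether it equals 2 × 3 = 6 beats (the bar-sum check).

1) 0.0ms=0b +326.087ms=3/4b
2) 326.087ms=3/4b +326.087ms=3/4b
3) 652.174ms=3/2b +326.087ms=3/4b
4) 978.261ms=9/4b +326.087ms=3/4b
5) 1304.348ms=3b +217.391ms=1/2b
6) 1521.739ms=7/2b +217.391ms=1/2b
7) 1739.13ms=4b +217.391ms=1/2b
8) 1956.522ms=9/2b +652.174ms=3/2b
Σ=6b of 6 (138bpm 3/4) — PASS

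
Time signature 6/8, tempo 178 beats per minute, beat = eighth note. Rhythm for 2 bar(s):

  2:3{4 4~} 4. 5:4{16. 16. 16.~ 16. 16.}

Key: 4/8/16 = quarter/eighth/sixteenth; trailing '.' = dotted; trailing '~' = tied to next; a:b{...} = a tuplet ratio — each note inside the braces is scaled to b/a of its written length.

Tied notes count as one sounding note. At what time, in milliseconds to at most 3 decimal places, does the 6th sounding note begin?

1. 0.0ms @ 0 + 1011.236ms (3)
2. 1011.236ms @ 3 + 2022.472ms (6)
3. 3033.708ms @ 9 + 202.247ms (3/5)
4. 3235.955ms @ 48/5 + 202.247ms (3/5)
5. 3438.202ms @ 51/5 + 404.494ms (6/5)
6. 3842.697ms @ 57/5 + 202.247ms (3/5)

note 6 onset = 57/5b = 3842.697ms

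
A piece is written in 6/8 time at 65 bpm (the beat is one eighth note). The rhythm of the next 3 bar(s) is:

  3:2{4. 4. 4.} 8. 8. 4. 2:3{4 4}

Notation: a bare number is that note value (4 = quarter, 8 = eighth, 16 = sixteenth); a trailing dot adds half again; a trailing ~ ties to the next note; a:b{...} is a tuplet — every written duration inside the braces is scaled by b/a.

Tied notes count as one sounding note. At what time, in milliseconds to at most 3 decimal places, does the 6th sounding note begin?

1. 0.0ms @ 0 + 1846.154ms (2)
2. 1846.154ms @ 2 + 1846.154ms (2)
3. 3692.308ms @ 4 + 1846.154ms (2)
4. 5538.462ms @ 6 + 1384.615ms (3/2)
5. 6923.077ms @ 15/2 + 1384.615ms (3/2)
6. 8307.692ms @ 9 + 2769.231ms (3)
7. 11076.923ms @ 12 + 2769.231ms (3)
8. 13846.154ms @ 15 + 2769.231ms (3)

note 6 onset = 9b = 8307.692ms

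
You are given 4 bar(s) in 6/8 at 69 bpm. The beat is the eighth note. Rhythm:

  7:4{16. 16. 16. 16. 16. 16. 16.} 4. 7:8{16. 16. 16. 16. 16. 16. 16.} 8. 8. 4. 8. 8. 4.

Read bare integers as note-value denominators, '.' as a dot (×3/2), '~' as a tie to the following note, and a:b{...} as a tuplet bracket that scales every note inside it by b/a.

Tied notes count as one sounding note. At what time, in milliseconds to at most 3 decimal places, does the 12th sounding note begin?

1. 0.0ms @ 0 + 372.671ms (3/7)
2. 372.671ms @ 3/7 + 372.671ms (3/7)
3. 745.342ms @ 6/7 + 372.671ms (3/7)
4. 1118.012ms @ 9/7 + 372.671ms (3/7)
5. 1490.683ms @ 12/7 + 372.671ms (3/7)
6. 1863.354ms @ 15/7 + 372.671ms (3/7)
7. 2236.025ms @ 18/7 + 372.671ms (3/7)
8. 2608.696ms @ 3 + 2608.696ms (3)
9. 5217.391ms @ 6 + 745.342ms (6/7)
10. 5962.733ms @ 48/7 + 745.342ms (6/7)
11. 6708.075ms @ 54/7 + 745.342ms (6/7)
12. 7453.416ms @ 60/7 + 745.342ms (6/7)
13. 8198.758ms @ 66/7 + 745.342ms (6/7)
14. 8944.099ms @ 72/7 + 745.342ms (6/7)
15. 9689.441ms @ 78/7 + 745.342ms (6/7)
16. 10434.783ms @ 12 + 1304.348ms (3/2)
17. 11739.13ms @ 27/2 + 1304.348ms (3/2)
18. 13043.478ms @ 15 + 2608.696ms (3)
19. 15652.174ms @ 18 + 1304.348ms (3/2)
20. 16956.522ms @ 39/2 + 1304.348ms (3/2)
21. 18260.87ms @ 21 + 2608.696ms (3)

note 12 onset = 60/7b = 7453.416ms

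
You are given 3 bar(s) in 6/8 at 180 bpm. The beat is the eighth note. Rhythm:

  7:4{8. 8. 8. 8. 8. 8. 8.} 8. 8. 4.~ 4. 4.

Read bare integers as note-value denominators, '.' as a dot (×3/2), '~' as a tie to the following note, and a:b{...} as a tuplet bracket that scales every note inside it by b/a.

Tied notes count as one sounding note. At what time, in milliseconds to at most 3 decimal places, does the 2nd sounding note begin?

1. 0.0ms @ 0 + 285.714ms (6/7)
2. 285.714ms @ 6/7 + 285.714ms (6/7)
3. 571.429ms @ 12/7 + 285.714ms (6/7)
4. 857.143ms @ 18/7 + 285.714ms (6/7)
5. 1142.857ms @ 24/7 + 285.714ms (6/7)
6. 1428.571ms @ 30/7 + 285.714ms (6/7)
7. 1714.286ms @ 36/7 + 285.714ms (6/7)
8. 2000.0ms @ 6 + 500.0ms (3/2)
9. 2500.0ms @ 15/2 + 500.0ms (3/2)
10. 3000.0ms @ 9 + 2000.0ms (6)
11. 5000.0ms @ 15 + 1000.0ms (3)

note 2 onset = 6/7b = 285.714ms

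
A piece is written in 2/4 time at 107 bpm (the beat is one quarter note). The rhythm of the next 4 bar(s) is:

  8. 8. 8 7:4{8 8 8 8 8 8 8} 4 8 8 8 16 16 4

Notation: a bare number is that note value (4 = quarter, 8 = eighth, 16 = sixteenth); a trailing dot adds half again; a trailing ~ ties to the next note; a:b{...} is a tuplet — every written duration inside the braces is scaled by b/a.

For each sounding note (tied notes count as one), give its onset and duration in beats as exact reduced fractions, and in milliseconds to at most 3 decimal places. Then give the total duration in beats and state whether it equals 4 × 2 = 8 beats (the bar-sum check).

1) 0.0ms=0b +420.561ms=3/4b
2) 420.561ms=3/4b +420.561ms=3/4b
3) 841.121ms=3/2b +280.374ms=1/2b
4) 1121.495ms=2b +160.214ms=2/7b
5) 1281.709ms=16/7b +160.214ms=2/7b
6) 1441.923ms=18/7b +160.214ms=2/7b
7) 1602.136ms=20/7b +160.214ms=2/7b
8) 1762.35ms=22/7b +160.214ms=2/7b
9) 1922.563ms=24/7b +160.214ms=2/7b
10) 2082.777ms=26/7b +160.214ms=2/7b
11) 2242.991ms=4b +560.748ms=1b
12) 2803.738ms=5b +280.374ms=1/2b
13) 3084.112ms=11/2b +280.374ms=1/2b
14) 3364.486ms=6b +280.374ms=1/2b
15) 3644.86ms=13/2b +140.187ms=1/4b
16) 3785.047ms=27/4b +140.187ms=1/4b
17) 3925.234ms=7b +560.748ms=1b
Σ=8b of 8 (107bpm 2/4) — PASS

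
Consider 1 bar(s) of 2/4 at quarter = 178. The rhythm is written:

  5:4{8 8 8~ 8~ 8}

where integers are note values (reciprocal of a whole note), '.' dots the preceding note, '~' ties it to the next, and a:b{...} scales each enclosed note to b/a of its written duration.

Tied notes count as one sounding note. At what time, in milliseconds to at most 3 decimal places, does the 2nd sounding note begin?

note 2 onset = 2/5b = 134.831ms

1. 0.0ms @ 0 + 134.831ms (2/5)
2. 134.831ms @ 2/5 + 134.831ms (2/5)
3. 269.663ms @ 4/5 + 404.494ms (6/5)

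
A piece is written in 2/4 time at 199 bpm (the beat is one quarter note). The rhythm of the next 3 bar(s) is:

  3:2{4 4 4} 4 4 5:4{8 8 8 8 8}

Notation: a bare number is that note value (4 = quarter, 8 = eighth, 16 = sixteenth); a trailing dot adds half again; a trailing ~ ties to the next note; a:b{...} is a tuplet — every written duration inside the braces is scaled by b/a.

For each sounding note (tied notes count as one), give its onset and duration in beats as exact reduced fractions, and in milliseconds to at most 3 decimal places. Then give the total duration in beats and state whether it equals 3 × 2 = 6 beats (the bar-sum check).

1) 0.0ms=0b +201.005ms=2/3b
2) 201.005ms=2/3b +201.005ms=2/3b
3) 402.01ms=4/3b +201.005ms=2/3b
4) 603.015ms=2b +301.508ms=1b
5) 904.523ms=3b +301.508ms=1b
6) 1206.03ms=4b +120.603ms=2/5b
7) 1326.633ms=22/5b +120.603ms=2/5b
8) 1447.236ms=24/5b +120.603ms=2/5b
9) 1567.839ms=26/5b +120.603ms=2/5b
10) 1688.442ms=28/5b +120.603ms=2/5b
Σ=6b of 6 (199bpm 2/4) — PASS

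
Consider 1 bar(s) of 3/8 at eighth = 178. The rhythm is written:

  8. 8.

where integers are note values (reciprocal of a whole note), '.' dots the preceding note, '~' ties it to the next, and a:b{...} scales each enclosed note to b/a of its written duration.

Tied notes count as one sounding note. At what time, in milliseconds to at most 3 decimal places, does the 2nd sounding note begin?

1. 0.0ms @ 0 + 505.618ms (3/2)
2. 505.618ms @ 3/2 + 505.618ms (3/2)

note 2 onset = 3/2b = 505.618ms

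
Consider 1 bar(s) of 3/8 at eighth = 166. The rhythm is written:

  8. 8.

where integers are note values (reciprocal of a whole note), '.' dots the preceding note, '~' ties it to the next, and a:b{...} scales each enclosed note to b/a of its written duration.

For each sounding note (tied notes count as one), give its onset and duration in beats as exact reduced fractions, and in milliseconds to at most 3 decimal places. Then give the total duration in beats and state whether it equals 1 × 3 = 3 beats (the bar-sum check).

1) 0.0ms=0b +542.169ms=3/2b
2) 542.169ms=3/2b +542.169ms=3/2b
Σ=3b of 3 (166bpm 3/8) — PASS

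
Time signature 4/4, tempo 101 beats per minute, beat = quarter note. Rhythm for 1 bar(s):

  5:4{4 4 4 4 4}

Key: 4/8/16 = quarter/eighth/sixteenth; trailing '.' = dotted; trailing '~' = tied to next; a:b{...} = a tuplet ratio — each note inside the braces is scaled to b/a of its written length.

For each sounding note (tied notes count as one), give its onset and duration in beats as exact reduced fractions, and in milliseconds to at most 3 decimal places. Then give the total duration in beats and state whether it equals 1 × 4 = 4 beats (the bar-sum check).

1) 0.0ms=0b +475.248ms=4/5b
2) 475.248ms=4/5b +475.248ms=4/5b
3) 950.495ms=8/5b +475.248ms=4/5b
4) 1425.743ms=12/5b +475.248ms=4/5b
5) 1900.99ms=16/5b +475.248ms=4/5b
Σ=4b of 4 (101bpm 4/4) — PASS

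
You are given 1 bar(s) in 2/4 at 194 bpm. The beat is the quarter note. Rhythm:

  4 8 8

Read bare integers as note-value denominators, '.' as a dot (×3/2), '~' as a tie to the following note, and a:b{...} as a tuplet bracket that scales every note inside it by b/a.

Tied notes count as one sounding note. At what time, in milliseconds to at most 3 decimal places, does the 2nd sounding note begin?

note 2 onset = 1b = 309.278ms

1. 0.0ms @ 0 + 309.278ms (1)
2. 309.278ms @ 1 + 154.639ms (1/2)
3. 463.918ms @ 3/2 + 154.639ms (1/2)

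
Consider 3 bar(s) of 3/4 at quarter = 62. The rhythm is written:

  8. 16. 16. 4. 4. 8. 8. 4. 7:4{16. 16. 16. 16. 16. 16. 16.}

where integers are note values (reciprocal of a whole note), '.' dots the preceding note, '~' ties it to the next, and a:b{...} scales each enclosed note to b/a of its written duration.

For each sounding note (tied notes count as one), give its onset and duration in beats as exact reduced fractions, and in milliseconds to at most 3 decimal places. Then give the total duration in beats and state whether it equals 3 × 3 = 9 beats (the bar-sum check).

1) 0.0ms=0b +725.806ms=3/4b
2) 725.806ms=3/4b +362.903ms=3/8b
3) 1088.71ms=9/8b +362.903ms=3/8b
4) 1451.613ms=3/2b +1451.613ms=3/2b
5) 2903.226ms=3b +1451.613ms=3/2b
6) 4354.839ms=9/2b +725.806ms=3/4b
7) 5080.645ms=21/4b +725.806ms=3/4b
8) 5806.452ms=6b +1451.613ms=3/2b
9) 7258.065ms=15/2b +207.373ms=3/14b
10) 7465.438ms=54/7b +207.373ms=3/14b
11) 7672.811ms=111/14b +207.373ms=3/14b
12) 7880.184ms=57/7b +207.373ms=3/14b
13) 8087.558ms=117/14b +207.373ms=3/14b
14) 8294.931ms=60/7b +207.373ms=3/14b
15) 8502.304ms=123/14b +207.373ms=3/14b
Σ=9b of 9 (62bpm 3/4) — PASS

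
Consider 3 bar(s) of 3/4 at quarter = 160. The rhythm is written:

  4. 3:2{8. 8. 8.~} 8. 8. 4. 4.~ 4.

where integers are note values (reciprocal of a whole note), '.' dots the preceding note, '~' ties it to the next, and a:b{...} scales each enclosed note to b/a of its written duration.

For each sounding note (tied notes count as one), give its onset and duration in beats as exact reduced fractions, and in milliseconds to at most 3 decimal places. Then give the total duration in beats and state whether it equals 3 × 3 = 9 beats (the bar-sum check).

1) 0.0ms=0b +562.5ms=3/2b
2) 562.5ms=3/2b +187.5ms=1/2b
3) 750.0ms=2b +187.5ms=1/2b
4) 937.5ms=5/2b +468.75ms=5/4b
5) 1406.25ms=15/4b +281.25ms=3/4b
6) 1687.5ms=9/2b +562.5ms=3/2b
7) 2250.0ms=6b +1125.0ms=3b
Σ=9b of 9 (160bpm 3/4) — PASS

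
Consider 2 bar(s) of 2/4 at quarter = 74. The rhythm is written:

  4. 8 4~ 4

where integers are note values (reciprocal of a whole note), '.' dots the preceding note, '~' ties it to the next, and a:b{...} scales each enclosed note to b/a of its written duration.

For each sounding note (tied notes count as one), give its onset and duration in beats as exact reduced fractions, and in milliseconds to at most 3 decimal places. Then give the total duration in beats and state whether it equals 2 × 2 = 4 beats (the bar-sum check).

1) 0.0ms=0b +1216.216ms=3/2b
2) 1216.216ms=3/2b +405.405ms=1/2b
3) 1621.622ms=2b +1621.622ms=2b
Σ=4b of 4 (74bpm 2/4) — PASS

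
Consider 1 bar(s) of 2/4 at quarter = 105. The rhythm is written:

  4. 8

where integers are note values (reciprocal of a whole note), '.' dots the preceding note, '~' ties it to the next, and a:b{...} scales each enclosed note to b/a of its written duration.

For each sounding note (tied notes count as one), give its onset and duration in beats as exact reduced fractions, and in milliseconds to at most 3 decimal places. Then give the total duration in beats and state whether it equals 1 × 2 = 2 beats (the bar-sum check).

1) 0.0ms=0b +857.143ms=3/2b
2) 857.143ms=3/2b +285.714ms=1/2b
Σ=2b of 2 (105bpm 2/4) — PASS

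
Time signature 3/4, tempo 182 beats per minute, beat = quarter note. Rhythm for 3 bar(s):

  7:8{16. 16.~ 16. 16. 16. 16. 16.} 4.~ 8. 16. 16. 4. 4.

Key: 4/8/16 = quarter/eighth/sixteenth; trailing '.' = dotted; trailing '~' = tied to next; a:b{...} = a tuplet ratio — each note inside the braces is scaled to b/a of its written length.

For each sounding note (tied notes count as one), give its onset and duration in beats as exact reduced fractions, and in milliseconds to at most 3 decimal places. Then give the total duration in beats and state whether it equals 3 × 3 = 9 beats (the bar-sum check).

1) 0.0ms=0b +141.287ms=3/7b
2) 141.287ms=3/7b +282.575ms=6/7b
3) 423.862ms=9/7b +141.287ms=3/7b
4) 565.149ms=12/7b +141.287ms=3/7b
5) 706.436ms=15/7b +141.287ms=3/7b
6) 847.724ms=18/7b +141.287ms=3/7b
7) 989.011ms=3b +741.758ms=9/4b
8) 1730.769ms=21/4b +123.626ms=3/8b
9) 1854.396ms=45/8b +123.626ms=3/8b
10) 1978.022ms=6b +494.505ms=3/2b
11) 2472.527ms=15/2b +494.505ms=3/2b
Σ=9b of 9 (182bpm 3/4) — PASS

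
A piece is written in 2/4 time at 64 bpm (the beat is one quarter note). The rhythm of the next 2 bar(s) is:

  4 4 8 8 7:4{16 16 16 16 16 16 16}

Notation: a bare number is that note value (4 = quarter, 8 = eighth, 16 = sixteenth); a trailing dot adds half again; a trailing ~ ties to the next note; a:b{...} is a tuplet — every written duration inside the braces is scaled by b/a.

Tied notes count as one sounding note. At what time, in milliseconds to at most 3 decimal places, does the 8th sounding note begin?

note 8 onset = 24/7b = 3214.286ms

1. 0.0ms @ 0 + 937.5ms (1)
2. 937.5ms @ 1 + 937.5ms (1)
3. 1875.0ms @ 2 + 468.75ms (1/2)
4. 2343.75ms @ 5/2 + 468.75ms (1/2)
5. 2812.5ms @ 3 + 133.929ms (1/7)
6. 2946.429ms @ 22/7 + 133.929ms (1/7)
7. 3080.357ms @ 23/7 + 133.929ms (1/7)
8. 3214.286ms @ 24/7 + 133.929ms (1/7)
9. 3348.214ms @ 25/7 + 133.929ms (1/7)
10. 3482.143ms @ 26/7 + 133.929ms (1/7)
11. 3616.071ms @ 27/7 + 133.929ms (1/7)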